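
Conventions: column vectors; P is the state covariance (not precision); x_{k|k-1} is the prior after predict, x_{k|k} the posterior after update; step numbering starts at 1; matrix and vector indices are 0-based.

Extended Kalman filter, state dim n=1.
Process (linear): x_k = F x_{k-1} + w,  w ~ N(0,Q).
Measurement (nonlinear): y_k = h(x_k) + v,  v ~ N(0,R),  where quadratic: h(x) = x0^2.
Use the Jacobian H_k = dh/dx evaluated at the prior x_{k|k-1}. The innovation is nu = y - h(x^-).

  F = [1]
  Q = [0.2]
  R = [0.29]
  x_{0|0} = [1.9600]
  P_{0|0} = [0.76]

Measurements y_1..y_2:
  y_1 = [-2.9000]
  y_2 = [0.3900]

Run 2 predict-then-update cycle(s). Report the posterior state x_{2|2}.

step 1: x^-=[1.9600]  P^-=[0.9600]  H_jac=[3.9200]  S=[15.0417]  K=[0.2502]  nu=[-6.7416]  x^+=[0.2734]  P^+=[0.0185]
step 2: x^-=[0.2734]  P^-=[0.2185]  H_jac=[0.5467]  S=[0.3553]  K=[0.3362]  nu=[0.3153]  x^+=[0.3794]  P^+=[0.1783]

x_post = [0.3794]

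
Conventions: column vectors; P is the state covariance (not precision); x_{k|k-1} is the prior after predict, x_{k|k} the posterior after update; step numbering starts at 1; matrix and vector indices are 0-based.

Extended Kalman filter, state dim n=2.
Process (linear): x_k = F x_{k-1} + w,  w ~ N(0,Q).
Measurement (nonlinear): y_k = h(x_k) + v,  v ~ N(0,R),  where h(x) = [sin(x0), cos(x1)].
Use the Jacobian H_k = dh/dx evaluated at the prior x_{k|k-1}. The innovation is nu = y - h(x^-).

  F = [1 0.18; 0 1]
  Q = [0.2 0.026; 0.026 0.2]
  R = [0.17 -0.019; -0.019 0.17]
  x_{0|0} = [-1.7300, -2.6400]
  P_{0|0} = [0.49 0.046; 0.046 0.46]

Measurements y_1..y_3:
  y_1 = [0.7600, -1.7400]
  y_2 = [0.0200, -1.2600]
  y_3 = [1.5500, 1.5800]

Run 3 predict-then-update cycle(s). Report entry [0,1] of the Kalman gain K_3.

step 1: x^-=[-2.2052, -2.6400]  P^-=[0.7215 0.1548; 0.1548 0.6600]  H_jac=[-0.5927 0.0000; 0.0000 0.4808]  S=[0.4234 -0.0631; -0.0631 0.3226]  K=[-1.0047 0.0342; -0.0721 0.9696]  nu=[1.5654, -0.8632]  x^+=[-3.8075, -3.5899]  P^+=[0.2893 0.0518; 0.0518 0.3457]
step 2: x^-=[-4.4537, -3.5899]  P^-=[0.5191 0.1400; 0.1400 0.5457]  H_jac=[-0.2558 0.0000; 0.0000 -0.4335]  S=[0.2040 -0.0035; -0.0035 0.2725]  K=[-0.6550 -0.2310; -0.1904 -0.8703]  nu=[-0.9467, -0.3588]  x^+=[-3.7507, -3.0973]  P^+=[0.4181 0.0619; 0.0619 0.3330]
step 3: x^-=[-4.3083, -3.0973]  P^-=[0.6512 0.1478; 0.1478 0.5330]  H_jac=[-0.3932 0.0000; 0.0000 0.0442]  S=[0.2707 -0.0216; -0.0216 0.1710]  K=[-0.9525 -0.0819; -0.2058 0.1119]  nu=[0.6306, 2.5790]  x^+=[-5.1201, -2.9386]  P^+=[0.4078 0.0944; 0.0944 0.5184]

K[0,1] = -0.0819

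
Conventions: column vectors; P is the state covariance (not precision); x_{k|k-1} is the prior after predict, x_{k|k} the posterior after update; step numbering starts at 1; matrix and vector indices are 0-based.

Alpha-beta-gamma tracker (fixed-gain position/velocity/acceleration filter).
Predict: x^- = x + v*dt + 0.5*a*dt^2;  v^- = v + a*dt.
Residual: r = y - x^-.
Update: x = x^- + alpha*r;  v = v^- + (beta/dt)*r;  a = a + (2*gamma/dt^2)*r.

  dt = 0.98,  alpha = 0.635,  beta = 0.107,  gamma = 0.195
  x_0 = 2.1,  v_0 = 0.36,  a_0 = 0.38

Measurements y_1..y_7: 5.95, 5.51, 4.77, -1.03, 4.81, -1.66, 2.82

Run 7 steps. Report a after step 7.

step 1: x_pred=2.6353  r=3.3147  x^+=4.7401  v^+=1.0943  a^+=1.7260
step 2: x_pred=6.6414  r=-1.1314  x^+=5.9230  v^+=2.6623  a^+=1.2666
step 3: x_pred=9.1402  r=-4.3702  x^+=6.3651  v^+=3.4264  a^+=-0.5081
step 4: x_pred=9.4791  r=-10.5091  x^+=2.8058  v^+=1.7811  a^+=-4.7756
step 5: x_pred=2.2580  r=2.5520  x^+=3.8785  v^+=-2.6204  a^+=-3.7393
step 6: x_pred=-0.4850  r=-1.1750  x^+=-1.2311  v^+=-6.4131  a^+=-4.2164
step 7: x_pred=-9.5407  r=12.3607  x^+=-1.6917  v^+=-9.1957  a^+=0.8030

a_post = 0.8030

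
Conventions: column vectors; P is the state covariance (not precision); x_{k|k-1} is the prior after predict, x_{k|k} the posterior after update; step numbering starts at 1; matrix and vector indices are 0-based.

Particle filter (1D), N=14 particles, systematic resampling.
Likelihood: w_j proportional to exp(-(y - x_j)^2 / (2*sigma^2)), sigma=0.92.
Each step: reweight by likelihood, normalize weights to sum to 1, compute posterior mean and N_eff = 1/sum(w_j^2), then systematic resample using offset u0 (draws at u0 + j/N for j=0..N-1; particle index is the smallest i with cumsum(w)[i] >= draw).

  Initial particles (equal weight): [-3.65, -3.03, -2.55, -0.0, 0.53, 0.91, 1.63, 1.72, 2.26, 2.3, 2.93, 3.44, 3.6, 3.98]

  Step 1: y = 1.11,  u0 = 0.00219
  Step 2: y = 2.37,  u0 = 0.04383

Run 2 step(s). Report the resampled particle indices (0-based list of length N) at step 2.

step 1: w=[0.0000, 0.0000, 0.0001, 0.0958, 0.1626, 0.1937, 0.1691, 0.1592, 0.0908, 0.0859, 0.0280, 0.0080, 0.0051, 0.0015]  mean=1.3488  Neff=6.9631  idx=[3, 3, 4, 4, 5, 5, 5, 6, 6, 7, 7, 8, 8, 9]
step 2: w=[0.0050, 0.0050, 0.0188, 0.0188, 0.0395, 0.0395, 0.0395, 0.1007, 0.1007, 0.1085, 0.1085, 0.1382, 0.1382, 0.1388]  mean=1.7734  Neff=9.3673  idx=[3, 5, 7, 7, 8, 9, 9, 10, 11, 11, 12, 12, 13, 13]

resampled_idx = [3, 5, 7, 7, 8, 9, 9, 10, 11, 11, 12, 12, 13, 13]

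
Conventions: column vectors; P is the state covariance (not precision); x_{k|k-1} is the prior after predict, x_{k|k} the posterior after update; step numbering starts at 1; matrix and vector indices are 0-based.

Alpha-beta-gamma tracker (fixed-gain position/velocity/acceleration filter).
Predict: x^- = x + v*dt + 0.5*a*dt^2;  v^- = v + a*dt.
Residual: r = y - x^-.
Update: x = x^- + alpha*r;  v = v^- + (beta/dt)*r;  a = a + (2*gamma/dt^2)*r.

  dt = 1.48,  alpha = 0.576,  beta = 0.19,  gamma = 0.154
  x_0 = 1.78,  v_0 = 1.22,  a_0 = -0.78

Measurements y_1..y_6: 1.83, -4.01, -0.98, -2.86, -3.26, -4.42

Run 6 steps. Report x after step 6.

step 1: x_pred=2.7313  r=-0.9013  x^+=2.2122  v^+=-0.0501  a^+=-0.9067
step 2: x_pred=1.1449  r=-5.1549  x^+=-1.8243  v^+=-2.0539  a^+=-1.6316
step 3: x_pred=-6.6510  r=5.6710  x^+=-3.3845  v^+=-3.7406  a^+=-0.8342
step 4: x_pred=-9.8342  r=6.9742  x^+=-5.8171  v^+=-4.0799  a^+=0.1465
step 5: x_pred=-11.6948  r=8.4348  x^+=-6.8364  v^+=-2.7802  a^+=1.3325
step 6: x_pred=-9.4917  r=5.0717  x^+=-6.5704  v^+=-0.1570  a^+=2.0457

x_post = -6.5704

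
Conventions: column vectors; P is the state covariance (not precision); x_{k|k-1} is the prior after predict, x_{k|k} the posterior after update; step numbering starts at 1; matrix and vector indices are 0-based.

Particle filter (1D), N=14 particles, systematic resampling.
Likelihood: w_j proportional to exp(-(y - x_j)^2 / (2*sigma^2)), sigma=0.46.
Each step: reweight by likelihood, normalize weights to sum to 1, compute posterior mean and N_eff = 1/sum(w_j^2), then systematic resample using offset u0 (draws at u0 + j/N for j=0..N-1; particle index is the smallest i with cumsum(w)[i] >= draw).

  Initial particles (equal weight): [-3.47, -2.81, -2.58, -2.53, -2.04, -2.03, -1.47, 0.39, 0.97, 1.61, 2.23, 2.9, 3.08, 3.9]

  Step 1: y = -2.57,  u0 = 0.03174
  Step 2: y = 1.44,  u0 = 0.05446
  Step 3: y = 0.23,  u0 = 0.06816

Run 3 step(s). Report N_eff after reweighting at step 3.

N_eff = 13.9615

step 1: w=[0.0361, 0.2134, 0.2444, 0.2435, 0.1259, 0.1227, 0.0140, 0.0000, 0.0000, 0.0000, 0.0000, 0.0000, 0.0000, 0.0000]  mean=-2.4980  Neff=5.0767  idx=[0, 1, 1, 1, 2, 2, 2, 3, 3, 3, 4, 4, 5, 5]
step 2: w=[0.0000, 0.0000, 0.0000, 0.0000, 0.0000, 0.0000, 0.0000, 0.0000, 0.0000, 0.0000, 0.2295, 0.2295, 0.2704, 0.2704]  mean=-2.0347  Neff=3.9747  idx=[10, 10, 10, 11, 11, 11, 12, 12, 12, 12, 13, 13, 13, 13]
step 3: w=[0.0671, 0.0671, 0.0671, 0.0671, 0.0671, 0.0671, 0.0747, 0.0747, 0.0747, 0.0747, 0.0747, 0.0747, 0.0747, 0.0747]  mean=-2.0340  Neff=13.9615  idx=[1, 2, 3, 4, 5, 6, 7, 8, 9, 10, 11, 12, 12, 13]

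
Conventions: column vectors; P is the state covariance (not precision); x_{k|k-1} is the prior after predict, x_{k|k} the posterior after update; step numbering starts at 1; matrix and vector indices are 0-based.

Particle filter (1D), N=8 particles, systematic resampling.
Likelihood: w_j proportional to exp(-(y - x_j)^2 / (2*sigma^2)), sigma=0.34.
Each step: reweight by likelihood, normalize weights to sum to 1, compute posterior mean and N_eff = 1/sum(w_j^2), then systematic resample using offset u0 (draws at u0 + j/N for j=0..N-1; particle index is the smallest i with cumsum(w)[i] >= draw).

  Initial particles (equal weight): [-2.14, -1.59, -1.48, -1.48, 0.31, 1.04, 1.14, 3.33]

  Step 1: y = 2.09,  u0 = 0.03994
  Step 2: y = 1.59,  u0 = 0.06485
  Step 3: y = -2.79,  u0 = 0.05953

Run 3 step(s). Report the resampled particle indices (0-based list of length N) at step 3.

step 1: w=[0.0000, 0.0000, 0.0000, 0.0000, 0.0000, 0.2835, 0.6733, 0.0432]  mean=1.2062  Neff=1.8672  idx=[5, 5, 6, 6, 6, 6, 6, 6]
step 2: w=[0.0889, 0.0889, 0.1370, 0.1370, 0.1370, 0.1370, 0.1370, 0.1370]  mean=1.1222  Neff=7.7838  idx=[0, 2, 2, 3, 4, 5, 6, 7]
step 3: w=[0.8038, 0.0280, 0.0280, 0.0280, 0.0280, 0.0280, 0.0280, 0.0280]  mean=1.0596  Neff=1.5345  idx=[0, 0, 0, 0, 0, 0, 1, 5]

resampled_idx = [0, 0, 0, 0, 0, 0, 1, 5]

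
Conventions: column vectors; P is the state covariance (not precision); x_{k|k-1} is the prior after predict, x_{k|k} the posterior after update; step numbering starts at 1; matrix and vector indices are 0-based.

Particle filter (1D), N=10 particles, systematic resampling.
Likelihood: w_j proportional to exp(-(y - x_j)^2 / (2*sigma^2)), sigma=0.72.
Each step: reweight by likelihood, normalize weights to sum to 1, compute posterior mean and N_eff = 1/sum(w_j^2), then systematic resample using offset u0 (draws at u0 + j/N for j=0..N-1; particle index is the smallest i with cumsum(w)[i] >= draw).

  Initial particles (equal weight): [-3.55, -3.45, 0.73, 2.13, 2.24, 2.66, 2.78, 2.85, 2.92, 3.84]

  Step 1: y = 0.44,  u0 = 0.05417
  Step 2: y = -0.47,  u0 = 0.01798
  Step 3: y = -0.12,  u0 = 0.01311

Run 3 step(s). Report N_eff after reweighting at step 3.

step 1: w=[0.0000, 0.0000, 0.8784, 0.0606, 0.0419, 0.0082, 0.0048, 0.0035, 0.0025, 0.0000]  mean=0.9169  Neff=1.2868  idx=[2, 2, 2, 2, 2, 2, 2, 2, 2, 4]
step 2: w=[0.1111, 0.1111, 0.1111, 0.1111, 0.1111, 0.1111, 0.1111, 0.1111, 0.1111, 0.0004]  mean=0.7306  Neff=9.0067  idx=[0, 1, 1, 2, 3, 4, 5, 6, 7, 8]
step 3: w=[0.1000, 0.1000, 0.1000, 0.1000, 0.1000, 0.1000, 0.1000, 0.1000, 0.1000, 0.1000]  mean=0.7300  Neff=10.0000  idx=[0, 1, 2, 3, 4, 5, 6, 7, 8, 9]

N_eff = 10.0000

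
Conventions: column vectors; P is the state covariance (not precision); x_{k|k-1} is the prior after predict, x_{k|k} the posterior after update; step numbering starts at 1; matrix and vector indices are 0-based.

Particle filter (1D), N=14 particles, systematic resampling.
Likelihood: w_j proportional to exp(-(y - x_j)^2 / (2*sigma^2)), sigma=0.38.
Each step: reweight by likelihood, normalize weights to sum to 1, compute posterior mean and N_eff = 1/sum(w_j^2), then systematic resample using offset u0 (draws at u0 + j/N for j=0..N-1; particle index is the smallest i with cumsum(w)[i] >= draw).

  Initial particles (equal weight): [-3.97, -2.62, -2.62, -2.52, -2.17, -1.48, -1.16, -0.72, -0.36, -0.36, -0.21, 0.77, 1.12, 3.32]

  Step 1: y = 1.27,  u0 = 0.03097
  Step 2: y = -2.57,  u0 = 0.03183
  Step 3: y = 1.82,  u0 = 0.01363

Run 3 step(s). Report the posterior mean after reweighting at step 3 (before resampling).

post_mean = 0.7700

step 1: w=[0.0000, 0.0000, 0.0000, 0.0000, 0.0000, 0.0000, 0.0000, 0.0000, 0.0001, 0.0001, 0.0004, 0.3125, 0.6870, 0.0000]  mean=1.0099  Neff=1.7556  idx=[11, 11, 11, 11, 12, 12, 12, 12, 12, 12, 12, 12, 12, 12]
step 2: w=[0.2499, 0.2499, 0.2499, 0.2499, 0.0000, 0.0000, 0.0000, 0.0000, 0.0000, 0.0000, 0.0000, 0.0000, 0.0000, 0.0000]  mean=0.7702  Neff=4.0040  idx=[0, 0, 0, 0, 1, 1, 1, 2, 2, 2, 2, 3, 3, 3]
step 3: w=[0.0714, 0.0714, 0.0714, 0.0714, 0.0714, 0.0714, 0.0714, 0.0714, 0.0714, 0.0714, 0.0714, 0.0714, 0.0714, 0.0714]  mean=0.7700  Neff=14.0000  idx=[0, 1, 2, 3, 4, 5, 6, 7, 8, 9, 10, 11, 12, 13]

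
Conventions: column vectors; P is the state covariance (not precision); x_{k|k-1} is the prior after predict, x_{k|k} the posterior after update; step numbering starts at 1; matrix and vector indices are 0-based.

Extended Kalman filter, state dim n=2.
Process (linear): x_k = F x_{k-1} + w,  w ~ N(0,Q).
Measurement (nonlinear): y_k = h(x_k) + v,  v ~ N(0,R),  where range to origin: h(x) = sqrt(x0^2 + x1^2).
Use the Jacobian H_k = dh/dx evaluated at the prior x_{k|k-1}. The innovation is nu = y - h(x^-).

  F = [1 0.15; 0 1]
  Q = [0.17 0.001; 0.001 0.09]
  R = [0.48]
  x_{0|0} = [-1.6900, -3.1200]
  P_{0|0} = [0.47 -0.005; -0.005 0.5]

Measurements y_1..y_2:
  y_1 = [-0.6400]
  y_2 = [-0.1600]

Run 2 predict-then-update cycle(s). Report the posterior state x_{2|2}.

x_post = [-0.2457, -0.5625]

step 1: x^-=[-2.1580, -3.1200]  P^-=[0.6498 0.0710; 0.0710 0.5900]  H_jac=[-0.5689 -0.8224]  S=[1.1558]  K=[-0.3703; -0.4548]  nu=[-4.4336]  x^+=[-0.5161, -1.1037]  P^+=[0.4913 -0.1237; -0.1237 0.3510]
step 2: x^-=[-0.6817, -1.1037]  P^-=[0.6321 -0.0700; -0.0700 0.4410]  H_jac=[-0.5255 -0.8508]  S=[0.9111]  K=[-0.2992; -0.3714]  nu=[-1.4572]  x^+=[-0.2457, -0.5625]  P^+=[0.5505 -0.1712; -0.1712 0.3153]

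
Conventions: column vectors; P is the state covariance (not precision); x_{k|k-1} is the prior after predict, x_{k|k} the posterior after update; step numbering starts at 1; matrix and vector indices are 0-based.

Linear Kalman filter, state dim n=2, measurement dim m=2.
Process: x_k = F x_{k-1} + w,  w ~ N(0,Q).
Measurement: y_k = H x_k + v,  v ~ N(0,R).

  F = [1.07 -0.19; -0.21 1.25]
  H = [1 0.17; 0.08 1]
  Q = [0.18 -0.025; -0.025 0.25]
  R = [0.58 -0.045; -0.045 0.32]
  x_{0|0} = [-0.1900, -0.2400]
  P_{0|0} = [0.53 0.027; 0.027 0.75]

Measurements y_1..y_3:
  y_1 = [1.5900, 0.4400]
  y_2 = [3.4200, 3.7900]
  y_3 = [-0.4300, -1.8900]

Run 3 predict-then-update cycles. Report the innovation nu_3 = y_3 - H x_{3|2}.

innov = [-2.0182, -4.8415]

step 1: x^-=[-0.1577, -0.2601]  P^-=[0.8029 -0.2850; -0.2850 1.4311]  S=[1.3273 -0.0264; -0.0264 1.7106]  K=[0.5660 -0.1203; -0.0151 0.8230]  nu=[1.7919, 0.7127]  x^+=[0.7707, 0.2994]  P^+=[0.3493 -0.0919; -0.0919 0.2714]
step 2: x^-=[0.7678, 0.2125]  P^-=[0.6271 -0.2946; -0.2946 0.7377]  S=[1.1283 -0.1680; -0.1680 1.0146]  K=[0.4876 -0.1601; -0.0463 0.6962]  nu=[2.6161, 3.5161]  x^+=[1.4803, 2.5394]  P^+=[0.3066 -0.0977; -0.0977 0.2327]
step 3: x^-=[1.1014, 2.8634]  P^-=[0.5792 -0.2838; -0.2838 0.6784]  S=[1.0823 -0.1710; -0.1710 0.9567]  K=[0.4645 -0.1652; -0.0487 0.6767]  nu=[-2.0182, -4.8415]  x^+=[0.9637, -0.3143]  P^+=[0.2934 -0.0972; -0.0972 0.2265]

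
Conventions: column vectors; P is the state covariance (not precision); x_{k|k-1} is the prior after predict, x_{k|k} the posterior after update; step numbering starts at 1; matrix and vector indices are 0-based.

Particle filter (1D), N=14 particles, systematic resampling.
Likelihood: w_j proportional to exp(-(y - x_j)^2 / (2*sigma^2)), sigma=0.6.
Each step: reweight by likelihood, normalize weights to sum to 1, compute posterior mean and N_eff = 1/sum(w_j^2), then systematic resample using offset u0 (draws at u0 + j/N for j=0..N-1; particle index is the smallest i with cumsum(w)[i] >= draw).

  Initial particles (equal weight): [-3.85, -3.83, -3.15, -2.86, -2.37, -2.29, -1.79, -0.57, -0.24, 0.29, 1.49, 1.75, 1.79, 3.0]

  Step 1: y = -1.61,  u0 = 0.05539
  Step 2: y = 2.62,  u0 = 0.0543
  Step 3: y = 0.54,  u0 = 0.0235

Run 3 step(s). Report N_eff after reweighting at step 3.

N_eff = 13.6687

step 1: w=[0.0004, 0.0004, 0.0155, 0.0478, 0.1878, 0.2204, 0.4005, 0.0933, 0.0309, 0.0028, 0.0000, 0.0000, 0.0000, 0.0000]  mean=-1.9157  Neff=3.8987  idx=[3, 4, 4, 5, 5, 5, 6, 6, 6, 6, 6, 6, 7, 8]
step 2: w=[0.0000, 0.0000, 0.0000, 0.0000, 0.0000, 0.0000, 0.0000, 0.0000, 0.0000, 0.0000, 0.0000, 0.0000, 0.0588, 0.9412]  mean=-0.2594  Neff=1.1245  idx=[12, 13, 13, 13, 13, 13, 13, 13, 13, 13, 13, 13, 13, 13]
step 3: w=[0.0313, 0.0745, 0.0745, 0.0745, 0.0745, 0.0745, 0.0745, 0.0745, 0.0745, 0.0745, 0.0745, 0.0745, 0.0745, 0.0745]  mean=-0.2503  Neff=13.6687  idx=[0, 1, 2, 3, 4, 5, 6, 7, 8, 9, 10, 11, 12, 13]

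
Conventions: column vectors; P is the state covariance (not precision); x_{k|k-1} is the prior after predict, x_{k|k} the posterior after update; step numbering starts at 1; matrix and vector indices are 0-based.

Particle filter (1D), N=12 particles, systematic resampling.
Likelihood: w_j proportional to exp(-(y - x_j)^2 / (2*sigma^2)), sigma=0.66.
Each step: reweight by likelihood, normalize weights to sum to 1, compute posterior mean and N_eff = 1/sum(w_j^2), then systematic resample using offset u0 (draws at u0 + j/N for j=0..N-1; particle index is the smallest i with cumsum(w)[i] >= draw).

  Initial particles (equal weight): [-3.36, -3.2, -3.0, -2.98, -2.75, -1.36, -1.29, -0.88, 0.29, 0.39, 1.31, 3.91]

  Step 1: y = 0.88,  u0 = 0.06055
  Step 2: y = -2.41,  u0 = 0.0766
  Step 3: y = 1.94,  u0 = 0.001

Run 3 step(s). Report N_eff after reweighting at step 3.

N_eff = 11.6043

step 1: w=[0.0000, 0.0000, 0.0000, 0.0000, 0.0000, 0.0014, 0.0020, 0.0126, 0.2948, 0.3337, 0.3555, 0.0000]  mean=0.6660  Neff=3.0783  idx=[8, 8, 8, 8, 9, 9, 9, 9, 10, 10, 10, 10]
step 2: w=[0.1631, 0.1631, 0.1631, 0.1631, 0.0868, 0.0868, 0.0868, 0.0868, 0.0001, 0.0001, 0.0001, 0.0001]  mean=0.3251  Neff=7.3220  idx=[0, 0, 1, 2, 2, 3, 3, 4, 5, 6, 6, 7]
step 3: w=[0.0703, 0.0703, 0.0703, 0.0703, 0.0703, 0.0703, 0.0703, 0.1015, 0.1015, 0.1015, 0.1015, 0.1015]  mean=0.3408  Neff=11.6043  idx=[0, 1, 2, 3, 4, 5, 7, 7, 8, 9, 10, 11]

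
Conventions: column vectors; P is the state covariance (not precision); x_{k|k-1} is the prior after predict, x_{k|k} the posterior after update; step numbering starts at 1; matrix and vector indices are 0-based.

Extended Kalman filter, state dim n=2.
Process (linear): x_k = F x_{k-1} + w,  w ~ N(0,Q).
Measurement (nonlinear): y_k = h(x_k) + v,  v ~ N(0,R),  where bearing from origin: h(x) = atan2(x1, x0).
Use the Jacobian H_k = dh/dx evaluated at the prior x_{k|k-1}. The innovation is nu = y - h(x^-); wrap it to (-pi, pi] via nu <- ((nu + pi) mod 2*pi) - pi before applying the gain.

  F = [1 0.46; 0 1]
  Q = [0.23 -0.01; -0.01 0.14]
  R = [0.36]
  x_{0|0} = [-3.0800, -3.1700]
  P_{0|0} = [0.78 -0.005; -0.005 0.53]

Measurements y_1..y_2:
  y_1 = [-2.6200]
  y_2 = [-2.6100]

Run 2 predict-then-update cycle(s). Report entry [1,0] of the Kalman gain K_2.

step 1: x^-=[-4.5382, -3.1700]  P^-=[1.1175 0.2288; 0.2288 0.6700]  H_jac=[0.1034 -0.1481]  S=[0.3796]  K=[0.2153; -0.1990]  nu=[-0.0881]  x^+=[-4.5572, -3.1525]  P^+=[1.1000 0.2451; 0.2451 0.6550]
step 2: x^-=[-6.0073, -3.1525]  P^-=[1.6940 0.5363; 0.5363 0.7950]  H_jac=[0.0685 -0.1305]  S=[0.3719]  K=[0.1238; -0.1802]  nu=[0.0483]  x^+=[-6.0013, -3.1612]  P^+=[1.6883 0.5446; 0.5446 0.7829]

K[1,0] = -0.1802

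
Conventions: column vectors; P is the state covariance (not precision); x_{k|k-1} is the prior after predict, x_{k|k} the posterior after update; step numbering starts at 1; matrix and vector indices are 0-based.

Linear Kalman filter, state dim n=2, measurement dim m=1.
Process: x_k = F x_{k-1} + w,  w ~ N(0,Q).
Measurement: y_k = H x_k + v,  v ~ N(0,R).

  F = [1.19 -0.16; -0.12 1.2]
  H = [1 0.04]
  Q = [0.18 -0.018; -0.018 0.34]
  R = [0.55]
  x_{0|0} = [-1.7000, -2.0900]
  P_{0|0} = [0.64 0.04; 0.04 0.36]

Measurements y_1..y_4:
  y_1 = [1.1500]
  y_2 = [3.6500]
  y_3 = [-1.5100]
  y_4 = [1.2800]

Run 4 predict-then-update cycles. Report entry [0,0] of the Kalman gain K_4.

step 1: x^-=[-1.6886, -2.3040]  P^-=[1.0803 -0.1206; -0.1206 0.8561]  S=[1.6220]  K=[0.6630; -0.0533]  nu=[2.9308]  x^+=[0.2546, -2.4601]  P^+=[0.3672 -0.0634; -0.0634 0.8515]
step 2: x^-=[0.6966, -2.9826]  P^-=[0.7459 -0.3256; -0.3256 1.5897]  S=[1.2724]  K=[0.5760; -0.2059]  nu=[3.0727]  x^+=[2.4665, -3.6154]  P^+=[0.3238 -0.1747; -0.1747 1.5357]
step 3: x^-=[3.5135, -4.6344]  P^-=[0.7443 -0.6119; -0.6119 2.6064]  S=[1.2496]  K=[0.5761; -0.4063]  nu=[-4.8382]  x^+=[0.7263, -2.6689]  P^+=[0.3296 -0.3194; -0.3194 2.4002]
step 4: x^-=[1.2913, -3.2898]  P^-=[0.8299 -0.9882; -0.9882 3.8930]  S=[1.3071]  K=[0.6047; -0.6369]  nu=[0.1203]  x^+=[1.3640, -3.3664]  P^+=[0.3520 -0.4848; -0.4848 3.3628]

K[0,0] = 0.6047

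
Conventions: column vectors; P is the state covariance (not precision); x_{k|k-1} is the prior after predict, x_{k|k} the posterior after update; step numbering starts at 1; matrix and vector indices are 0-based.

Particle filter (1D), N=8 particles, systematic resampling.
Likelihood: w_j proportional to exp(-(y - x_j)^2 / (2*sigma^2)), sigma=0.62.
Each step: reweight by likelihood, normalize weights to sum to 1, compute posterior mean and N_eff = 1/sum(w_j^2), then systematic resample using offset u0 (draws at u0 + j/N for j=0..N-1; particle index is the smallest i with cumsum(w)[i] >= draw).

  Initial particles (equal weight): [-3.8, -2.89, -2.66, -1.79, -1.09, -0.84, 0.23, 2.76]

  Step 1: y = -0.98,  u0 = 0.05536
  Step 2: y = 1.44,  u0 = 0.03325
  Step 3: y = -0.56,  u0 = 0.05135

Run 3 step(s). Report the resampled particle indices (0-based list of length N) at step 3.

resampled_idx = [0, 1, 2, 3, 4, 5, 6, 7]

step 1: w=[0.0000, 0.0034, 0.0099, 0.1659, 0.3833, 0.3796, 0.0580, 0.0000]  mean=-1.0564  Neff=3.1060  idx=[3, 4, 4, 4, 4, 5, 5, 5]
step 2: w=[0.0003, 0.0545, 0.0545, 0.0545, 0.0545, 0.2605, 0.2605, 0.2605]  mean=-0.8948  Neff=4.6396  idx=[1, 3, 5, 5, 6, 6, 7, 7]
step 3: w=[0.1020, 0.1020, 0.1327, 0.1327, 0.1327, 0.1327, 0.1327, 0.1327]  mean=-0.8910  Neff=7.9104  idx=[0, 1, 2, 3, 4, 5, 6, 7]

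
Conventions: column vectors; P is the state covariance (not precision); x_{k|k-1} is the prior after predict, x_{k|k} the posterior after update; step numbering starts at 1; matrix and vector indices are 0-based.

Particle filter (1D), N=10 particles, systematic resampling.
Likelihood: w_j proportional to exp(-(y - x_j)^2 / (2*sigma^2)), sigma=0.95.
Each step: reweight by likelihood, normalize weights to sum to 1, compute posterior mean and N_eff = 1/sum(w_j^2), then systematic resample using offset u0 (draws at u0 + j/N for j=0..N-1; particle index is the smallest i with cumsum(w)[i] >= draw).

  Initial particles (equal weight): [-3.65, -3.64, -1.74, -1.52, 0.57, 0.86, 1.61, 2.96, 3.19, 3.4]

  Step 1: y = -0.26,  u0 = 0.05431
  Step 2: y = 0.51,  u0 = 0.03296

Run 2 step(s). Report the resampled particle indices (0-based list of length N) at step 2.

step 1: w=[0.0008, 0.0009, 0.1452, 0.2027, 0.3336, 0.2439, 0.0704, 0.0016, 0.0007, 0.0003]  mean=-0.0461  Neff=4.2037  idx=[2, 3, 3, 4, 4, 4, 4, 5, 5, 6]
step 2: w=[0.0091, 0.0154, 0.0154, 0.1504, 0.1504, 0.1504, 0.1504, 0.1408, 0.1408, 0.0771]  mean=0.6465  Neff=7.3212  idx=[2, 3, 4, 4, 5, 6, 6, 7, 8, 9]

resampled_idx = [2, 3, 4, 4, 5, 6, 6, 7, 8, 9]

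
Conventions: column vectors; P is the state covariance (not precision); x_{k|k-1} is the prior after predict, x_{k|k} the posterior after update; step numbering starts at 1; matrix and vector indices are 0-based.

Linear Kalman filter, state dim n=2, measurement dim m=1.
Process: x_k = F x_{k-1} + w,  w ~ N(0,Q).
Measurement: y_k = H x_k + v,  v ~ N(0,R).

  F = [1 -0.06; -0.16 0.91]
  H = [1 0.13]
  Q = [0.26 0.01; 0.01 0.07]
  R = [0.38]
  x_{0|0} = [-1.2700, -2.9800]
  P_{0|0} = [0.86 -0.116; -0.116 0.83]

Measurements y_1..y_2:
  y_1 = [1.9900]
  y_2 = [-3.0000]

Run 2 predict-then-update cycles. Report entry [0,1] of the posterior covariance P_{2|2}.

step 1: x^-=[-1.0912, -2.5086]  P^-=[1.1369 -0.2796; -0.2796 0.8131]  S=[1.4580]  K=[0.7549; -0.1193]  nu=[3.4073]  x^+=[1.4809, -2.9150]  P^+=[0.3061 -0.1483; -0.1483 0.7924]
step 2: x^-=[1.6558, -2.8896]  P^-=[0.5868 -0.2187; -0.2187 0.7772]  S=[0.9231]  K=[0.6049; -0.1274]  nu=[-4.2801]  x^+=[-0.9333, -2.3442]  P^+=[0.2490 -0.1475; -0.1475 0.7622]

P_post[0,1] = -0.1475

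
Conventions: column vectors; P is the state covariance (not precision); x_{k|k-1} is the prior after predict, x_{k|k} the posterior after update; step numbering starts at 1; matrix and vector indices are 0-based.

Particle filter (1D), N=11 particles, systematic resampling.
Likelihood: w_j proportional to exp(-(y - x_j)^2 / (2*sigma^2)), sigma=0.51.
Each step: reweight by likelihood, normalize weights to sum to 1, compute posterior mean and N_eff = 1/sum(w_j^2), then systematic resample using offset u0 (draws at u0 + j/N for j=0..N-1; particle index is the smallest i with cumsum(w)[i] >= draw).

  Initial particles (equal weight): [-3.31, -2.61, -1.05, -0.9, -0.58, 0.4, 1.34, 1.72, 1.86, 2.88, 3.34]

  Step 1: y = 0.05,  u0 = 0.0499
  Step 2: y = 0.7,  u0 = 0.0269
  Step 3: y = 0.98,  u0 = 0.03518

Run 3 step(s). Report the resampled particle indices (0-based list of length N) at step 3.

resampled_idx = [0, 1, 2, 3, 4, 5, 6, 7, 8, 9, 10]

step 1: w=[0.0000, 0.0000, 0.0619, 0.1118, 0.2955, 0.5008, 0.0259, 0.0030, 0.0012, 0.0000, 0.0000]  mean=-0.0948  Neff=2.8160  idx=[2, 3, 4, 4, 4, 5, 5, 5, 5, 5, 5]
step 2: w=[0.0005, 0.0014, 0.0083, 0.0083, 0.0083, 0.1622, 0.1622, 0.1622, 0.1622, 0.1622, 0.1622]  mean=0.3731  Neff=6.3260  idx=[5, 5, 6, 6, 7, 7, 8, 8, 9, 10, 10]
step 3: w=[0.0909, 0.0909, 0.0909, 0.0909, 0.0909, 0.0909, 0.0909, 0.0909, 0.0909, 0.0909, 0.0909]  mean=0.4000  Neff=11.0000  idx=[0, 1, 2, 3, 4, 5, 6, 7, 8, 9, 10]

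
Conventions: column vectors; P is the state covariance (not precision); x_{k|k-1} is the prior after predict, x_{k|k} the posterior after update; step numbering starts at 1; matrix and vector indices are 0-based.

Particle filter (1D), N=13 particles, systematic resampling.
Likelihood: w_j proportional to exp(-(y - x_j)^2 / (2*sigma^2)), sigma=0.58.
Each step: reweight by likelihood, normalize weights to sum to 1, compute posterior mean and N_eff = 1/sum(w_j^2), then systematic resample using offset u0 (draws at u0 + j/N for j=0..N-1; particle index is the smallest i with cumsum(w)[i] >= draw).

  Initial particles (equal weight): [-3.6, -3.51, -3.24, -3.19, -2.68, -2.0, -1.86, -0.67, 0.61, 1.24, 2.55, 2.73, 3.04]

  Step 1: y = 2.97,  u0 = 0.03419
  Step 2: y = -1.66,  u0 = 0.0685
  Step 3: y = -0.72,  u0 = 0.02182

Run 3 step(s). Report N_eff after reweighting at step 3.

N_eff = 11.6146

step 1: w=[0.0000, 0.0000, 0.0000, 0.0000, 0.0000, 0.0000, 0.0000, 0.0000, 0.0001, 0.0043, 0.2858, 0.3410, 0.3688]  mean=2.7862  Neff=2.9943  idx=[10, 10, 10, 10, 11, 11, 11, 11, 12, 12, 12, 12, 12]
step 2: w=[0.2268, 0.2268, 0.2268, 0.2268, 0.0227, 0.0227, 0.0227, 0.0227, 0.0003, 0.0003, 0.0003, 0.0003, 0.0003]  mean=2.5672  Neff=4.8100  idx=[0, 0, 0, 1, 1, 1, 2, 2, 3, 3, 3, 4, 7]
step 3: w=[0.0883, 0.0883, 0.0883, 0.0883, 0.0883, 0.0883, 0.0883, 0.0883, 0.0883, 0.0883, 0.0883, 0.0146, 0.0146]  mean=2.5553  Neff=11.6146  idx=[0, 1, 1, 2, 3, 4, 5, 6, 7, 8, 8, 9, 10]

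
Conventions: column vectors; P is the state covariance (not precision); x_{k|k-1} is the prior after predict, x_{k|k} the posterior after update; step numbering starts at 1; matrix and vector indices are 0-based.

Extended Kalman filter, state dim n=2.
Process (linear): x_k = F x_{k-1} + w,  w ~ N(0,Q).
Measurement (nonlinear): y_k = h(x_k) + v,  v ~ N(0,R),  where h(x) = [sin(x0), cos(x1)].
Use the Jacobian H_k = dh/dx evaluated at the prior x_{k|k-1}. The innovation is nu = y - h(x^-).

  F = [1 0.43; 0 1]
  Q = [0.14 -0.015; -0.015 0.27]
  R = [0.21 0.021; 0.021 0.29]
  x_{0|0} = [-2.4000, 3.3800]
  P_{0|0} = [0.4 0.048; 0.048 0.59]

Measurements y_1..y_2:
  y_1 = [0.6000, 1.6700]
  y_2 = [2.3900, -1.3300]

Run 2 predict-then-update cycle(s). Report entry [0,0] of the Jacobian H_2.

step 1: x^-=[-0.9466, 3.3800]  P^-=[0.6904 0.2867; 0.2867 0.8600]  H_jac=[0.5844 0.0000; 0.0000 0.2362]  S=[0.4458 0.0606; 0.0606 0.3380]  K=[0.8997 0.0391; 0.3015 0.5469]  nu=[1.4114, 2.6417]  x^+=[0.4266, 5.2504]  P^+=[0.3247 0.1280; 0.1280 0.6984]
step 2: x^-=[2.6842, 5.2504]  P^-=[0.7039 0.4133; 0.4133 0.9684]  H_jac=[-0.8972 0.0000; 0.0000 0.8588]  S=[0.7766 -0.2975; -0.2975 1.0042]  K=[-0.7646 0.1270; -0.1808 0.7746]  nu=[1.9484, -1.8424]  x^+=[0.9606, 3.4709]  P^+=[0.1760 0.0242; 0.0242 0.2572]

H_jac[0,0] = -0.8972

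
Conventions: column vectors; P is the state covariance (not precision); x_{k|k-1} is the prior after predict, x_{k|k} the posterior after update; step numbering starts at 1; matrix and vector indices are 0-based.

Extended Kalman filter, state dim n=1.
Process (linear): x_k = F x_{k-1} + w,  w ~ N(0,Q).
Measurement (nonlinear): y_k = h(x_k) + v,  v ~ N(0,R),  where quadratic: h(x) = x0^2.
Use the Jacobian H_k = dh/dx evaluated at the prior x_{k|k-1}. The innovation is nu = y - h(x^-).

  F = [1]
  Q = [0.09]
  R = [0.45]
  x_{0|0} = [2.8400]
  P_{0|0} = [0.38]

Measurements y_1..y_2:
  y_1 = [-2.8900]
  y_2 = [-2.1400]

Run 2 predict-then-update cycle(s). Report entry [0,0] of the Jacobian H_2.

H_jac[0,0] = 1.9336

step 1: x^-=[2.8400]  P^-=[0.4700]  H_jac=[5.6800]  S=[15.6133]  K=[0.1710]  nu=[-10.9556]  x^+=[0.9668]  P^+=[0.0135]
step 2: x^-=[0.9668]  P^-=[0.1035]  H_jac=[1.9336]  S=[0.8371]  K=[0.2392]  nu=[-3.0747]  x^+=[0.2314]  P^+=[0.0557]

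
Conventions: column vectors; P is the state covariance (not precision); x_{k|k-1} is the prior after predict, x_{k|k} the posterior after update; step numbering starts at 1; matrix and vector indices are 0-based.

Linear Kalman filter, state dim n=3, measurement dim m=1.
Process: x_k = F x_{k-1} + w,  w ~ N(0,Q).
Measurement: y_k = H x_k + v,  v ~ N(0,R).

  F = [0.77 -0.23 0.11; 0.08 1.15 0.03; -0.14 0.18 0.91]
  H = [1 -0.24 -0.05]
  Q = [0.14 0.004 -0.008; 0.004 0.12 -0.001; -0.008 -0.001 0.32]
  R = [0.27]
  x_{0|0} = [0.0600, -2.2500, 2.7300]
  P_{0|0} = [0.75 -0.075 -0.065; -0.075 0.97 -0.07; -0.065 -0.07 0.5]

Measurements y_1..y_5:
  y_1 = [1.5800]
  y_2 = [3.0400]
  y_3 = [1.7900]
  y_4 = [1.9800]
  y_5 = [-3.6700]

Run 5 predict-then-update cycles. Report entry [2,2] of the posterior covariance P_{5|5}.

step 1: x^-=[0.8640, -2.5008, 2.0709]  P^-=[0.6611 -0.2802 -0.1230; -0.2802 1.3891 0.1379; -0.1230 0.1379 0.7776]  S=[1.1632]  K=[0.6315; -0.5334; -0.1677]  nu=[0.2194]  x^+=[1.0025, -2.6178, 2.0341]  P^+=[0.1973 0.1116 0.0001; 0.1116 1.0582 0.0339; 0.0001 0.0339 0.7449]
step 2: x^-=[1.5978, -2.8693, 1.2395]  P^-=[0.2807 -0.1604 0.0142; -0.1604 1.5442 0.2555; 0.0142 0.2555 0.9804]  S=[0.7238]  K=[0.4400; -0.7513; -0.1328]  nu=[0.8156]  x^+=[1.9567, -3.4820, 1.1312]  P^+=[0.1406 0.0789 0.0565; 0.0789 1.1357 0.1833; 0.0565 0.1833 0.9677]
step 3: x^-=[2.4319, -3.8138, 0.1287]  P^-=[0.2675 -0.1924 0.0442; -0.1924 1.6511 0.4440; 0.0442 0.4440 1.2025]  S=[0.7342]  K=[0.4242; -0.8320; -0.1669]  nu=[-1.5508]  x^+=[1.7740, -2.5235, 0.3875]  P^+=[0.1354 0.0667 0.0961; 0.0667 1.1428 0.3421; 0.0961 0.3421 1.1821]
step 4: x^-=[1.9890, -2.7484, -0.3500]  P^-=[0.2704 -0.1842 0.0609; -0.1842 1.6697 0.6229; 0.0609 0.6229 1.4228]  S=[0.7374]  K=[0.4225; -0.8355; -0.2167]  nu=[-0.6862]  x^+=[1.6991, -2.1752, -0.2013]  P^+=[0.1387 0.0761 0.1284; 0.0761 1.1549 0.4895; 0.1284 0.4895 1.3882]
step 5: x^-=[1.7865, -2.3715, -0.8126]  P^-=[0.2702 -0.1598 0.0764; -0.1598 1.6979 0.7869; 0.0764 0.7869 1.6335]  S=[0.7300]  K=[0.4174; -0.8310; -0.2659]  nu=[-6.0663]  x^+=[-0.7457, 2.6693, 0.8007]  P^+=[0.1430 0.0934 0.1574; 0.0934 1.1939 0.6256; 0.1574 0.6256 1.5819]

P_post[2,2] = 1.5819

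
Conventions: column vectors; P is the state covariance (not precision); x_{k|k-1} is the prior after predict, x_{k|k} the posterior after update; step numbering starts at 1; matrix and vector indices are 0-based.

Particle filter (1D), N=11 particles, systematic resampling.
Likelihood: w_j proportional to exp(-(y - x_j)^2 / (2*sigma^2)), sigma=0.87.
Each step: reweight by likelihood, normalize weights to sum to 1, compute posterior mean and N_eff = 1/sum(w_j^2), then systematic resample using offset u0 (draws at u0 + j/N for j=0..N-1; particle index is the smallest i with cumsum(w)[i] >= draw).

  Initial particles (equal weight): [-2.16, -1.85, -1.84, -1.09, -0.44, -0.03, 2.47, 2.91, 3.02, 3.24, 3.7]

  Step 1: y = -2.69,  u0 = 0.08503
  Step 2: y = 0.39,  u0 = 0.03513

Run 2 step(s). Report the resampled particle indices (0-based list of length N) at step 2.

resampled_idx = [2, 6, 9, 9, 9, 10, 10, 10, 10, 10, 10]

step 1: w=[0.3600, 0.2719, 0.2689, 0.0799, 0.0153, 0.0040, 0.0000, 0.0000, 0.0000, 0.0000, 0.0000]  mean=-1.8693  Neff=3.5404  idx=[0, 0, 0, 0, 1, 1, 1, 2, 2, 3, 4]
step 2: w=[0.0123, 0.0123, 0.0123, 0.0123, 0.0328, 0.0328, 0.0328, 0.0338, 0.0338, 0.2123, 0.5725]  mean=-0.8960  Neff=2.6389  idx=[2, 6, 9, 9, 9, 10, 10, 10, 10, 10, 10]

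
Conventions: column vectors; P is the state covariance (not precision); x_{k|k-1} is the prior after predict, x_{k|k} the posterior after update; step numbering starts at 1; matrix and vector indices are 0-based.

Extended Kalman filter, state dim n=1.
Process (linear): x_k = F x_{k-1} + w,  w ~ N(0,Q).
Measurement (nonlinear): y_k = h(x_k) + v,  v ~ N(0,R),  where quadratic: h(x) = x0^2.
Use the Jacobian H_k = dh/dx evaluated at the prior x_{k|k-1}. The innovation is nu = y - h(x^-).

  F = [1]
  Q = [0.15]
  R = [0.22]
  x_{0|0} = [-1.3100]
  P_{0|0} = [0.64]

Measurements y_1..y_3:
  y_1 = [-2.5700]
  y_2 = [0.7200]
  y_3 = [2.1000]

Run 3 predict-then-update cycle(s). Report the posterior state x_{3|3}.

x_post = [1.5624]

step 1: x^-=[-1.3100]  P^-=[0.7900]  H_jac=[-2.6200]  S=[5.6429]  K=[-0.3668]  nu=[-4.2861]  x^+=[0.2621]  P^+=[0.0308]
step 2: x^-=[0.2621]  P^-=[0.1808]  H_jac=[0.5243]  S=[0.2697]  K=[0.3515]  nu=[0.6513]  x^+=[0.4910]  P^+=[0.1475]
step 3: x^-=[0.4910]  P^-=[0.2975]  H_jac=[0.9821]  S=[0.5069]  K=[0.5763]  nu=[1.8589]  x^+=[1.5624]  P^+=[0.1291]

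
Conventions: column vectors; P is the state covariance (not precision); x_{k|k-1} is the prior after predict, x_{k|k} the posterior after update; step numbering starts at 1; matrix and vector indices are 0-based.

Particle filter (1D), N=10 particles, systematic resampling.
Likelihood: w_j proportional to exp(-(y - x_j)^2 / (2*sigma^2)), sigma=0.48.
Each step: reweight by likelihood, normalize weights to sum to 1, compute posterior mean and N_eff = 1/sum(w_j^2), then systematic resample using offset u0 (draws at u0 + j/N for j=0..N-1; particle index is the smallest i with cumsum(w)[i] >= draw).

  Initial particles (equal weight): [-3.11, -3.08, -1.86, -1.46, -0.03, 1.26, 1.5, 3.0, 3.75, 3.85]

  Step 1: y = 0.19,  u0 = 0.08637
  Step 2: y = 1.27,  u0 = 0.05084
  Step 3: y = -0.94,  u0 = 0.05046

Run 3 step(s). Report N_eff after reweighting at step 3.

step 1: w=[0.0000, 0.0000, 0.0001, 0.0027, 0.8908, 0.0825, 0.0239, 0.0000, 0.0000, 0.0000]  mean=0.1089  Neff=1.2485  idx=[4, 4, 4, 4, 4, 4, 4, 4, 4, 6]
step 2: w=[0.0228, 0.0228, 0.0228, 0.0228, 0.0228, 0.0228, 0.0228, 0.0228, 0.0228, 0.7950]  mean=1.1864  Neff=1.5705  idx=[2, 6, 9, 9, 9, 9, 9, 9, 9, 9]
step 3: w=[0.5000, 0.5000, 0.0000, 0.0000, 0.0000, 0.0000, 0.0000, 0.0000, 0.0000, 0.0000]  mean=-0.0299  Neff=2.0002  idx=[0, 0, 0, 0, 0, 1, 1, 1, 1, 1]

N_eff = 2.0002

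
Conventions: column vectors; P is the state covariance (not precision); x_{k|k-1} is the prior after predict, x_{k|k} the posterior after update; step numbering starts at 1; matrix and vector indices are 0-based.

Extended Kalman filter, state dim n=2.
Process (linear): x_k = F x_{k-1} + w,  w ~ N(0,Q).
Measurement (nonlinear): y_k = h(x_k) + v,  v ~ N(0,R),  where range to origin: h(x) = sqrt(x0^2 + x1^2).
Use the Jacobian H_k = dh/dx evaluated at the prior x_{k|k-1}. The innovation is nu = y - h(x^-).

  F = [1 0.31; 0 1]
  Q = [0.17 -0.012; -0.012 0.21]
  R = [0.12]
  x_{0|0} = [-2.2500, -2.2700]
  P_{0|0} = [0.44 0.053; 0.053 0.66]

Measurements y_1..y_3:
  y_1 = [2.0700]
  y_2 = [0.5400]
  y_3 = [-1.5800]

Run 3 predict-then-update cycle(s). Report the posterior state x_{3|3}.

x_post = [0.6422, 0.4509]

step 1: x^-=[-2.9537, -2.2700]  P^-=[0.7063 0.2456; 0.2456 0.8700]  H_jac=[-0.7929 -0.6094]  S=[1.1244]  K=[-0.6312; -0.6447]  nu=[-1.6552]  x^+=[-1.9090, -1.2029]  P^+=[0.2584 -0.2119; -0.2119 0.4027]
step 2: x^-=[-2.2819, -1.2029]  P^-=[0.3357 -0.0991; -0.0991 0.6127]  H_jac=[-0.8846 -0.4663]  S=[0.4342]  K=[-0.5775; -0.4562]  nu=[-2.0396]  x^+=[-1.1040, -0.2725]  P^+=[0.1909 -0.2135; -0.2135 0.5223]
step 3: x^-=[-1.1885, -0.2725]  P^-=[0.2787 -0.0635; -0.0635 0.7323]  H_jac=[-0.9747 -0.2235]  S=[0.3937]  K=[-0.6540; -0.2584]  nu=[-2.7993]  x^+=[0.6422, 0.4509]  P^+=[0.1103 -0.1301; -0.1301 0.7060]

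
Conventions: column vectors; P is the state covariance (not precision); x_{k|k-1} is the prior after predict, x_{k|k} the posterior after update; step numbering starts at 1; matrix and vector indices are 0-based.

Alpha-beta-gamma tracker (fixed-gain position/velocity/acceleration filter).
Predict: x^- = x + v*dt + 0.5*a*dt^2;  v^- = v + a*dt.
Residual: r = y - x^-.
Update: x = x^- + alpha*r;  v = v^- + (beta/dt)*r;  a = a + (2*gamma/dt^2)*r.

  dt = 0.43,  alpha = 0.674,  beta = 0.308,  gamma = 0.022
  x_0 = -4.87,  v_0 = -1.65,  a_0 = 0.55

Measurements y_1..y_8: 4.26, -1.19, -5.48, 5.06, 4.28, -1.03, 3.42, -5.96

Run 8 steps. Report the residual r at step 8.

resid = -9.6972

step 1: x_pred=-5.5287  r=9.7887  x^+=1.0689  v^+=5.5979  a^+=2.8794
step 2: x_pred=3.7422  r=-4.9322  x^+=0.4179  v^+=3.3032  a^+=1.7057
step 3: x_pred=1.9960  r=-7.4760  x^+=-3.0428  v^+=-1.3182  a^+=-0.0734
step 4: x_pred=-3.6165  r=8.6765  x^+=2.2315  v^+=4.8650  a^+=1.9914
step 5: x_pred=4.5075  r=-0.2275  x^+=4.3542  v^+=5.5583  a^+=1.9372
step 6: x_pred=6.9233  r=-7.9533  x^+=1.5628  v^+=0.6945  a^+=0.0446
step 7: x_pred=1.8655  r=1.5545  x^+=2.9132  v^+=1.8271  a^+=0.4145
step 8: x_pred=3.7372  r=-9.6972  x^+=-2.7987  v^+=-4.9406  a^+=-1.8931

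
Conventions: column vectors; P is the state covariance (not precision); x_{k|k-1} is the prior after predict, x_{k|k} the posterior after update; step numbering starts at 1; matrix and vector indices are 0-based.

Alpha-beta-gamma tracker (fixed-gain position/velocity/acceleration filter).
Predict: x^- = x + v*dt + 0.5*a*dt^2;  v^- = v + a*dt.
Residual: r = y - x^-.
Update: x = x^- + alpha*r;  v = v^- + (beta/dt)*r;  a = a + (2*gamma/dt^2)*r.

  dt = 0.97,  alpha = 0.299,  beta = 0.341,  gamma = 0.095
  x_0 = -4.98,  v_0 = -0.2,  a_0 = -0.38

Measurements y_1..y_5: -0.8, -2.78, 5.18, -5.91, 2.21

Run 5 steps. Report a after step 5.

a_post = -0.9031

step 1: x_pred=-5.3528  r=4.5528  x^+=-3.9915  v^+=1.0319  a^+=0.5394
step 2: x_pred=-2.7368  r=-0.0432  x^+=-2.7497  v^+=1.5399  a^+=0.5306
step 3: x_pred=-1.0064  r=6.1864  x^+=0.8434  v^+=4.2294  a^+=1.7799
step 4: x_pred=5.7832  r=-11.6932  x^+=2.2870  v^+=1.8452  a^+=-0.5814
step 5: x_pred=3.8033  r=-1.5933  x^+=3.3269  v^+=0.7211  a^+=-0.9031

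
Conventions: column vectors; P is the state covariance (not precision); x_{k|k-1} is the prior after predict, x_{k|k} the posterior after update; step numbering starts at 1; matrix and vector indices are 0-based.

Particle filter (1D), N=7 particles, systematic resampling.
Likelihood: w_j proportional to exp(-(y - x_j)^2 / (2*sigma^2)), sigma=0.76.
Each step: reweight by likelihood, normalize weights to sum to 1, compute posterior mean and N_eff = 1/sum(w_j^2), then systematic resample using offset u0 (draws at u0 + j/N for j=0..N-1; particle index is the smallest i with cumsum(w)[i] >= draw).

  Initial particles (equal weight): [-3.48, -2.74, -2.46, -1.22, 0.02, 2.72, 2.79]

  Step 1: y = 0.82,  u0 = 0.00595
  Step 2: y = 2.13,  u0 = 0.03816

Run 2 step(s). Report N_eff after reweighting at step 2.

N_eff = 6.0057

step 1: w=[0.0000, 0.0000, 0.0001, 0.0400, 0.8442, 0.0645, 0.0511]  mean=0.2857  Neff=1.3869  idx=[3, 4, 4, 4, 4, 4, 4]
step 2: w=[0.0005, 0.1666, 0.1666, 0.1666, 0.1666, 0.1666, 0.1666]  mean=0.0194  Neff=6.0057  idx=[1, 2, 2, 3, 4, 5, 6]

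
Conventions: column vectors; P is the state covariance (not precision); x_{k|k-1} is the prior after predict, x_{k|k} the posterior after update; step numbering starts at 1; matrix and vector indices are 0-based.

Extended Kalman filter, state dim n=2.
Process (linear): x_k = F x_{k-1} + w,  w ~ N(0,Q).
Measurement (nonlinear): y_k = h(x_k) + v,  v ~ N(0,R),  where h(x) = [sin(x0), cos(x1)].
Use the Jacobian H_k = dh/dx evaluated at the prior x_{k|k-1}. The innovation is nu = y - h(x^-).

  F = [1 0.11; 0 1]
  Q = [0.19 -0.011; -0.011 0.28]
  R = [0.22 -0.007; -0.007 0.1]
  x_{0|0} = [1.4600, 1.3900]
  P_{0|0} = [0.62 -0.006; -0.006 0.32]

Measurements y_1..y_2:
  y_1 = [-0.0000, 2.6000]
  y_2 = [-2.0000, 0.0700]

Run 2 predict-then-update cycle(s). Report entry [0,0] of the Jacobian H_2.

H_jac[0,0] = -0.0551

step 1: x^-=[1.6129, 1.3900]  P^-=[0.8126 0.0182; 0.0182 0.6000]  H_jac=[-0.0421 0.0000; 0.0000 -0.9837]  S=[0.2214 -0.0062; -0.0062 0.6806]  K=[-0.1552 -0.0277; -0.0279 -0.8675]  nu=[-0.9991, 2.4202]  x^+=[1.7009, -0.6815]  P^+=[0.8067 0.0017; 0.0017 0.0880]
step 2: x^-=[1.6259, -0.6815]  P^-=[0.9982 0.0004; 0.0004 0.3680]  H_jac=[-0.0551 0.0000; 0.0000 0.6300]  S=[0.2230 -0.0070; -0.0070 0.2460]  K=[-0.2468 -0.0060; 0.0296 0.9430]  nu=[-2.9985, -0.7066]  x^+=[2.3701, -1.4365]  P^+=[0.9846 0.0018; 0.0018 0.1494]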